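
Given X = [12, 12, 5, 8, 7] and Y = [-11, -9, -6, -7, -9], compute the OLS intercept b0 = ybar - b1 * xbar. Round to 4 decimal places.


Compute b1 = -0.5000 from the OLS formula.
With xbar = 8.8000 and ybar = -8.4000, the intercept is:
b0 = -8.4000 - -0.5000 * 8.8000 = -4.0000.

-4.0000


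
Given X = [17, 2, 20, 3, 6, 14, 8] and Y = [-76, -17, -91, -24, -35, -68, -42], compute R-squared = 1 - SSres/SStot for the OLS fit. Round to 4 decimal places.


The fitted line is Y = -10.6299 + -3.9799*X.
SSres = 13.5935, SStot = 4733.7143.
R^2 = 1 - SSres/SStot = 0.9971.

0.9971


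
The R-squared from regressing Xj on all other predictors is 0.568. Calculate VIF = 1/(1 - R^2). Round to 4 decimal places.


Denominator: 1 - 0.568 = 0.432.
VIF = 1 / 0.432 = 2.3148.

2.3148


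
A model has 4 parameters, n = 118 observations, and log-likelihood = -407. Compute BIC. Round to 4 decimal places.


Compute k*ln(n) = 4*ln(118) = 4*4.770685 = 19.082740.
Then -2*loglik = 814.
BIC = 19.082740 + 814 = 833.082740, which rounds to 833.0827.

833.0827


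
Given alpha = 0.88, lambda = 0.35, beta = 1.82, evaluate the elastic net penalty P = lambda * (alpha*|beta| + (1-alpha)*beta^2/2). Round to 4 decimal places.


Compute:
L1 = 0.88 * 1.82 = 1.6016.
L2 = 0.12 * 1.82^2 / 2 = 0.1987.
Penalty = 0.35 * (1.6016 + 0.1987) = 0.6301.

0.6301


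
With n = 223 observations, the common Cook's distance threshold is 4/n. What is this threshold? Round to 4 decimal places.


Cook's distance cutoff = 4/n = 4/223.
= 0.0179.

0.0179


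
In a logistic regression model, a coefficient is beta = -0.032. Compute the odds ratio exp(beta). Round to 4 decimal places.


Odds ratio = exp(beta) = exp(-0.032).
= 0.9685.

0.9685


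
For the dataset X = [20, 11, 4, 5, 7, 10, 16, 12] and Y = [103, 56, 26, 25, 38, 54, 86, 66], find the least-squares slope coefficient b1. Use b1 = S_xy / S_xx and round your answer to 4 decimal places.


The sample means are xbar = 10.6250 and ybar = 56.7500.
Compute S_xx = 207.8750 and S_xy = 1055.2500.
Slope b1 = S_xy / S_xx = 1055.2500 / 207.8750 = 5.0764.

5.0764


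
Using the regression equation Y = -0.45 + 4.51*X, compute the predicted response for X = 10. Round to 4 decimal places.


Predicted value:
Y = -0.45 + (4.51)(10) = -0.45 + 45.1000 = 44.6500.

44.6500


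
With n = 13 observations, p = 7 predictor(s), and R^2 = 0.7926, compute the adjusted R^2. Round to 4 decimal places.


Using the formula:
(1 - 0.7926) = 0.2074.
Multiply by 12/5: 0.2074 * 12 = 2.4888, then 2.4888 / 5 = 0.4978.
Adj R^2 = 1 - 0.4978 = 0.5022.

0.5022


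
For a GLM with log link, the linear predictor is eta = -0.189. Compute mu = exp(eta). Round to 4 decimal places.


The inverse log link gives:
mu = exp(-0.189) = 0.8278.

0.8278


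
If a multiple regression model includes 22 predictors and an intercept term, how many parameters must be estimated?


Each predictor gets one coefficient, plus one intercept.
Total parameters = 22 + 1 = 23.

23


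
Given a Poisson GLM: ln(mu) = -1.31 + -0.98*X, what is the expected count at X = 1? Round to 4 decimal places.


Linear predictor: eta = -1.31 + (-0.98)(1) = -2.2900.
Expected count: mu = exp(-2.2900) = 0.1013.

0.1013


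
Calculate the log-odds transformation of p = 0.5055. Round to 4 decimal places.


The odds are p/(1-p) = 0.5055 / 0.4945 = 1.0222.
logit(p) = ln(1.0222) = 0.0220.

0.0220


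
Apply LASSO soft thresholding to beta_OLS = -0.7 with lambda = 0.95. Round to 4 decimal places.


|beta_OLS| = 0.7.
lambda = 0.95.
Since |beta| <= lambda, the coefficient is set to 0.
Result = 0.0000.

0.0000


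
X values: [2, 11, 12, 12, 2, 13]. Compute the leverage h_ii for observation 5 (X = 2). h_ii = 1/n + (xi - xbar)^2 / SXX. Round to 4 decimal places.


Compute xbar = 8.6667 with n = 6 observations.
SXX = 135.3333.
Leverage = 1/6 + (2 - 8.6667)^2/135.3333 = 0.4951.

0.4951


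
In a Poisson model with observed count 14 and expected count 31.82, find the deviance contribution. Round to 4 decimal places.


y/mu = 14/31.82 = 0.439975 (approx.), and ln(14/31.82) = -0.821038.
y * ln(y/mu) = 14 * -0.821038 = -11.494532.
y - mu = -17.82.
D = 2 * (-11.494532 - -17.82) = 12.650936, which rounds to 12.6509.

12.6509


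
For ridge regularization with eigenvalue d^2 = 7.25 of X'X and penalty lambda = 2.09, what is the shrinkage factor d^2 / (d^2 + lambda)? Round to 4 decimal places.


Compute the denominator: 7.25 + 2.09 = 9.3400.
Shrinkage factor = 7.25 / 9.3400 = 0.7762.

0.7762


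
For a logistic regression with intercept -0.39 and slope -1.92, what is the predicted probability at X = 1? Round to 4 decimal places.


z = -0.39 + -1.92 * 1 = -2.3100.
Sigmoid: P = 1 / (1 + exp(2.3100)) = 0.0903.

0.0903


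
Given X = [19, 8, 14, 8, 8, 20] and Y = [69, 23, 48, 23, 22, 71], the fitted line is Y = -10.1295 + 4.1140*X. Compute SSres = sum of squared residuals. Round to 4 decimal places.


For each point, residual = actual - predicted.
Residuals: [0.9635, 0.2175, 0.5335, 0.2175, -0.7825, -1.1505].
Sum of squared residuals = 3.2435.

3.2435


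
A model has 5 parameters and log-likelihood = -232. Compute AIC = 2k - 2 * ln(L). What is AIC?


Compute:
2k = 2*5 = 10.
-2*loglik = -2*(-232) = 464.
AIC = 10 + 464 = 474.

474


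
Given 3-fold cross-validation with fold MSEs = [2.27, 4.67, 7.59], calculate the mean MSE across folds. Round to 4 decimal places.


Sum of fold MSEs = 14.5300.
Average = 14.5300 / 3 = 4.8433.

4.8433


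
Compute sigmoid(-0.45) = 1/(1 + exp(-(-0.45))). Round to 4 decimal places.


First, exp(0.4500) = 1.5683.
Then sigma(z) = 1/(1 + 1.5683) = 0.3894.

0.3894


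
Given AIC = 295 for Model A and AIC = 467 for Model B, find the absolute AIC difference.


|AIC_A - AIC_B| = |295 - 467| = 172.
Model A is preferred (lower AIC).

172


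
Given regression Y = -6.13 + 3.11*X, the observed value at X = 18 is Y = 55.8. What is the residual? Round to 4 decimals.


Fitted value at X = 18 is yhat = -6.13 + 3.11*18 = 49.8500.
Residual = 55.8 - 49.8500 = 5.9500.

5.9500


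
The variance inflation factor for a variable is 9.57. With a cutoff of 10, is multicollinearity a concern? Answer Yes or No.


The threshold is 10.
VIF = 9.57 is < 10.
Multicollinearity indication: No.

No


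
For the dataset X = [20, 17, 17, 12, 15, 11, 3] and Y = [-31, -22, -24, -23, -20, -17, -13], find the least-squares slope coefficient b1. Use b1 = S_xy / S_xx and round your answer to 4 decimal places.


The sample means are xbar = 13.5714 and ybar = -21.4286.
Compute S_xx = 187.7143 and S_xy = -168.2857.
Slope b1 = S_xy / S_xx = -168.2857 / 187.7143 = -0.8965.

-0.8965


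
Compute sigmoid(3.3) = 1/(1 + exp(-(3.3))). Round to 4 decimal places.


Compute exp(-3.3000) = 0.0369.
Sigmoid = 1 / (1 + 0.0369) = 1 / 1.0369 = 0.9644.

0.9644


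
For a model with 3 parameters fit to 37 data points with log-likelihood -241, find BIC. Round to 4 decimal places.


k * ln(n) = 3 * ln(37) = 3 * 3.610918 = 10.832754.
-2 * loglik = -2 * (-241) = 482.
BIC = 10.832754 + 482 = 492.832754, which rounds to 492.8328.

492.8328


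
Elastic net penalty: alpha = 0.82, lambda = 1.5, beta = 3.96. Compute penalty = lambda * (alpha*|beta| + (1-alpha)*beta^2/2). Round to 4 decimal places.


L1 component = 0.82 * |3.96| = 3.2472.
L2 component = 0.18 * 3.96^2 / 2 = 1.4113.
Penalty = 1.5 * (3.2472 + 1.4113) = 1.5 * 4.6585 = 6.9878.

6.9878


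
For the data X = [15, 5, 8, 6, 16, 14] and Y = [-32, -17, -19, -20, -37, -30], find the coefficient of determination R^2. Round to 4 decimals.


The fitted line is Y = -8.3436 + -1.6397*X.
SSres = 18.0056, SStot = 338.8333.
R^2 = 1 - SSres/SStot = 0.9469.

0.9469


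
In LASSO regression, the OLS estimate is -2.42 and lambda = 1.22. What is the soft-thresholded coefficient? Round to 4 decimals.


Absolute value: |-2.42| = 2.42.
Compare to lambda = 1.22.
Since |beta| > lambda, coefficient = sign(beta)*(|beta| - lambda) = -1.2000.

-1.2000


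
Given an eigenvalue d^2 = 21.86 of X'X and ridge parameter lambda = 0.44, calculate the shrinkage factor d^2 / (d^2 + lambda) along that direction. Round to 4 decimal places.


d^2 + lambda = 21.86 + 0.44 = 22.3000.
Shrinkage factor = 21.86/22.3000 = 0.9803.

0.9803


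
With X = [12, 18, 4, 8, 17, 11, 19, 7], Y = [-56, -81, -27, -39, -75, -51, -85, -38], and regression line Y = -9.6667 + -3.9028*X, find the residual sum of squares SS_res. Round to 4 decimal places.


Predicted values from Y = -9.6667 + -3.9028*X.
Residuals: [0.5003, -1.0829, -1.7221, 1.8891, 1.0143, 1.5975, -1.1801, -1.0137].
SSres = 13.9583.

13.9583


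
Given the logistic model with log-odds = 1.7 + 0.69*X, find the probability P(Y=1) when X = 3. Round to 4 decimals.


Compute z = 1.7 + (0.69)(3) = 3.7700.
exp(-z) = 0.0231.
P = 1/(1 + 0.0231) = 0.9775.

0.9775


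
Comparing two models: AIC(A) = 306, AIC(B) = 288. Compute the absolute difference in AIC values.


Compute |306 - 288| = 18.
Model B has the smaller AIC.

18


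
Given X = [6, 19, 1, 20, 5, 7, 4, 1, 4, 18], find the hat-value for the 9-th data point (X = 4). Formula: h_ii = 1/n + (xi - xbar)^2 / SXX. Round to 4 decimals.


n = 10, xbar = 8.5000.
SXX = sum((xi - xbar)^2) = 506.5000.
h = 1/10 + (4 - 8.5000)^2 / 506.5000 = 0.1400.

0.1400


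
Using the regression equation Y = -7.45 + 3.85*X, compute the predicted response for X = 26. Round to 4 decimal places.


Plug X = 26 into Y = -7.45 + 3.85*X:
Y = -7.45 + 100.1000 = 92.6500.

92.6500


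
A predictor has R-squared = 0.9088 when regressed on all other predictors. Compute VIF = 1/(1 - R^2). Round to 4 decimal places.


Denominator: 1 - 0.9088 = 0.0912.
VIF = 1 / 0.0912 = 10.9649.

10.9649


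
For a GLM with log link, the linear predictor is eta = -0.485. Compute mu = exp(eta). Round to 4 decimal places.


mu = exp(eta) = exp(-0.485).
= 0.6157.

0.6157


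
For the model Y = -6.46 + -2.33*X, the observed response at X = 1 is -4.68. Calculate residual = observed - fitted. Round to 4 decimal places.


Predicted = -6.46 + -2.33 * 1 = -8.7900.
Residual = -4.68 - -8.7900 = 4.1100.

4.1100


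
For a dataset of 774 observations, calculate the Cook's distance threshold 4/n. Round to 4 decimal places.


Cook's distance cutoff = 4/n = 4/774.
= 0.0052.

0.0052


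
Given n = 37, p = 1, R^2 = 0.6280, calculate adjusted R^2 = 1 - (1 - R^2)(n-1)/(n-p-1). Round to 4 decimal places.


Plug in: Adj R^2 = 1 - (1 - 0.6280) * 36/35.
= 1 - 0.3720 * 36/35
= 1 - 13.3920 / 35
= 1 - 0.3826 = 0.6174.

0.6174


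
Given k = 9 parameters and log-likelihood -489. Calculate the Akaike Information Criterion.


Compute:
2k = 2*9 = 18.
-2*loglik = -2*(-489) = 978.
AIC = 18 + 978 = 996.

996


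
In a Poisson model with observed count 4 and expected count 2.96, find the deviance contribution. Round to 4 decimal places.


Compute y*ln(y/mu) = 4*ln(4/2.96) = 4*0.301105 = 1.204420.
y - mu = 1.04.
D = 2*(1.204420 - (1.04)) = 0.328840, which rounds to 0.3288.

0.3288


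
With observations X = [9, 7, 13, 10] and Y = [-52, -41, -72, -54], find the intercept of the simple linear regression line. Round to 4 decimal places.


First find the slope: b1 = -5.1067.
Means: xbar = 9.7500, ybar = -54.7500.
b0 = ybar - b1 * xbar = -54.7500 - -5.1067 * 9.7500 = -4.9600.

-4.9600


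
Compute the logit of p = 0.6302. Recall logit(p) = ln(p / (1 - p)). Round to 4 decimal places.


Compute the odds: 0.6302/0.3698 = 1.7042.
Take the natural log: ln(1.7042) = 0.5331.

0.5331


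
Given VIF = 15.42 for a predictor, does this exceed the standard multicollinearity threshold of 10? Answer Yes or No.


The threshold is 10.
VIF = 15.42 is >= 10.
Multicollinearity indication: Yes.

Yes


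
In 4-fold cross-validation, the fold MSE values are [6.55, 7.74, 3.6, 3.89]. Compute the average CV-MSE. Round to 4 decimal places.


Sum of fold MSEs = 21.7800.
Average = 21.7800 / 4 = 5.4450.

5.4450


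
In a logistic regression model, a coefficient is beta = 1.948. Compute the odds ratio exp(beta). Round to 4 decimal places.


The odds ratio is computed as:
OR = e^(1.948) = 7.0146.

7.0146


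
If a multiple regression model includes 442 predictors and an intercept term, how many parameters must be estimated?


Including the intercept, the model has 442 predictor coefficients + 1 intercept.
Total = 443.

443


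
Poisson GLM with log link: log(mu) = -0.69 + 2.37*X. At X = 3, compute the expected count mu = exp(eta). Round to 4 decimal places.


eta = -0.69 + 2.37 * 3 = 6.4200.
mu = exp(6.4200) = 614.0031.

614.0031


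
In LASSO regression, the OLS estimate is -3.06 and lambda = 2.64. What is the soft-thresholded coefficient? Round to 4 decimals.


Absolute value: |-3.06| = 3.06.
Compare to lambda = 2.64.
Since |beta| > lambda, coefficient = sign(beta)*(|beta| - lambda) = -0.4200.

-0.4200


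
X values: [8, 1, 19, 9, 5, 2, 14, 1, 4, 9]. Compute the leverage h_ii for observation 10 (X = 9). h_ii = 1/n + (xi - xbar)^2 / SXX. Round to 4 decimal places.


Mean of X: xbar = 7.2000.
SXX = 311.6000.
For X = 9: h = 1/10 + (9 - 7.2000)^2/311.6000 = 0.1104.

0.1104


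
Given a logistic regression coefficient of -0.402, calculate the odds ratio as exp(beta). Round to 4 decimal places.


The odds ratio is computed as:
OR = e^(-0.402) = 0.6690.

0.6690


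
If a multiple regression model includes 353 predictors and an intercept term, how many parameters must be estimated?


Each predictor gets one coefficient, plus one intercept.
Total parameters = 353 + 1 = 354.

354


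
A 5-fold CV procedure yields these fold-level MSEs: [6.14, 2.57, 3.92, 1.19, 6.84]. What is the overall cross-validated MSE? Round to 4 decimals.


Sum of fold MSEs = 20.6600.
Average = 20.6600 / 5 = 4.1320.

4.1320


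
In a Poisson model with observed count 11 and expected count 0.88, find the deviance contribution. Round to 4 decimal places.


Compute y*ln(y/mu) = 11*ln(11/0.88) = 11*2.525729 = 27.783019.
y - mu = 10.12.
D = 2*(27.783019 - (10.12)) = 35.326038, which rounds to 35.3260.

35.3260


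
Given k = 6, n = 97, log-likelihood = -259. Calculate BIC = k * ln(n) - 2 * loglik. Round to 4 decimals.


k * ln(n) = 6 * ln(97) = 6 * 4.574711 = 27.448266.
-2 * loglik = -2 * (-259) = 518.
BIC = 27.448266 + 518 = 545.448266, which rounds to 545.4483.

545.4483


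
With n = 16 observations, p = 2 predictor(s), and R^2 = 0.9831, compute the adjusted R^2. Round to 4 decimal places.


Adjusted R^2 = 1 - (1 - R^2) * (n-1)/(n-p-1).
(1 - R^2) = 0.0169.
(n-1)/(n-p-1) = 15/13.
(1 - R^2) * (n-1) = 0.0169 * 15 = 0.2535.
Divide by (n-p-1): 0.2535 / 13 = 0.0195.
Adj R^2 = 1 - 0.0195 = 0.9805.

0.9805


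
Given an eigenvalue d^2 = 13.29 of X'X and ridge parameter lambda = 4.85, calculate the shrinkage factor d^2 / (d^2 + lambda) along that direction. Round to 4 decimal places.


d^2 + lambda = 13.29 + 4.85 = 18.1400.
Shrinkage factor = 13.29/18.1400 = 0.7326.

0.7326


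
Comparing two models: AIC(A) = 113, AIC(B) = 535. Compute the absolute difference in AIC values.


|AIC_A - AIC_B| = |113 - 535| = 422.
Model A is preferred (lower AIC).

422


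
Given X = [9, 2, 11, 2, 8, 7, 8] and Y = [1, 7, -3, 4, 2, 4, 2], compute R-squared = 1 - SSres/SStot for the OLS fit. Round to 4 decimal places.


The fitted line is Y = 7.7060 + -0.7860*X.
SSres = 13.5860, SStot = 57.7143.
R^2 = 1 - SSres/SStot = 0.7646.

0.7646


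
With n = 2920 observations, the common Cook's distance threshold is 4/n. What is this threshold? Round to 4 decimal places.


The threshold is 4/n.
4/2920 = 0.0014.

0.0014


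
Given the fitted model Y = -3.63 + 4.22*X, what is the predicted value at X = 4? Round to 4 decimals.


Plug X = 4 into Y = -3.63 + 4.22*X:
Y = -3.63 + 16.8800 = 13.2500.

13.2500


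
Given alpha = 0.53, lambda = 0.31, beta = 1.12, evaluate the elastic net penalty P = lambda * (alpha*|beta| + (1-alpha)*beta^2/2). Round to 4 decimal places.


Compute:
L1 = 0.53 * 1.12 = 0.5936.
L2 = 0.47 * 1.12^2 / 2 = 0.2948.
Penalty = 0.31 * (0.5936 + 0.2948) = 0.2754.

0.2754


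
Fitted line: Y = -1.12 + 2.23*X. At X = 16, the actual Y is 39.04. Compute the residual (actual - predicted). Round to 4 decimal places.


Predicted = -1.12 + 2.23 * 16 = 34.5600.
Residual = 39.04 - 34.5600 = 4.4800.

4.4800


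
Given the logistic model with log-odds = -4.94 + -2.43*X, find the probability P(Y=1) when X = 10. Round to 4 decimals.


z = -4.94 + -2.43 * 10 = -29.2400.
Sigmoid: P = 1 / (1 + exp(29.2400)) = 0.0000.

0.0000


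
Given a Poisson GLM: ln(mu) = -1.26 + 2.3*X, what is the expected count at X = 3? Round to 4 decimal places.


eta = -1.26 + 2.3 * 3 = 5.6400.
mu = exp(5.6400) = 281.4627.

281.4627


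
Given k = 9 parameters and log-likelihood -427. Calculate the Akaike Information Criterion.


AIC = 2*9 - 2*(-427).
= 18 + 854 = 872.

872


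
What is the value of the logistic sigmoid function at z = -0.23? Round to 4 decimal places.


exp(0.2300) = 1.2586.
1 + exp(-z) = 2.2586.
sigmoid = 1/2.2586 = 0.4428.

0.4428


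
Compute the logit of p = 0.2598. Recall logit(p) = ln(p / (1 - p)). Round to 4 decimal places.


1 - p = 0.7402.
p/(1-p) = 0.3510.
logit = ln(0.3510) = -1.0470.

-1.0470


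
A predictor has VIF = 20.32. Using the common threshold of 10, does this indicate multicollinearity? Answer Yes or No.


The threshold is 10.
VIF = 20.32 is >= 10.
Multicollinearity indication: Yes.

Yes


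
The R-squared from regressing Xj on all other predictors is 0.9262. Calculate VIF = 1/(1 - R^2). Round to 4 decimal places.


VIF = 1 / (1 - 0.9262).
= 1 / 0.0738 = 13.5501.

13.5501


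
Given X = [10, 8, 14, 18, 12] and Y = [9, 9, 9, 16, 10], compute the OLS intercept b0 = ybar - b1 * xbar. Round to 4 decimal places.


The slope is b1 = 0.6554.
Sample means are xbar = 12.4000 and ybar = 10.6000.
Intercept: b0 = 10.6000 - (0.6554)(12.4000) = 2.4730.

2.4730


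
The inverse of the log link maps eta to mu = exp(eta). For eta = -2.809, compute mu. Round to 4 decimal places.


The inverse log link gives:
mu = exp(-2.809) = 0.0603.

0.0603


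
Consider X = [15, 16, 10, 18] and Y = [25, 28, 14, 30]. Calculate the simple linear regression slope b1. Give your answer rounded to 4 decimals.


Calculate xbar = 14.7500, ybar = 24.2500.
S_xx = 34.7500, S_xy = 72.2500.
Using b1 = S_xy / S_xx = 72.2500 / 34.7500, we get b1 = 2.0791.

2.0791


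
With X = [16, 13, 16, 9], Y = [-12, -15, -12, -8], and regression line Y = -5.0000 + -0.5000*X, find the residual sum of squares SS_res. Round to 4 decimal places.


For each point, residual = actual - predicted.
Residuals: [1.0000, -3.5000, 1.0000, 1.5000].
Sum of squared residuals = 16.5000.

16.5000


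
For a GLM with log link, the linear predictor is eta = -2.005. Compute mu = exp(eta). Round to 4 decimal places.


mu = exp(eta) = exp(-2.005).
= 0.1347.

0.1347


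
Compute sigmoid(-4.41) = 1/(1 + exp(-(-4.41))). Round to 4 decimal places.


exp(4.4100) = 82.2695.
1 + exp(-z) = 83.2695.
sigmoid = 1/83.2695 = 0.0120.

0.0120


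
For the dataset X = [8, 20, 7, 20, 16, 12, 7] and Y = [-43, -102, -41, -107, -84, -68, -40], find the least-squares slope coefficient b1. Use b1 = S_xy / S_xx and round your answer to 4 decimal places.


Calculate xbar = 12.8571, ybar = -69.2857.
S_xx = 204.8571, S_xy = -1015.2857.
Using b1 = S_xy / S_xx = -1015.2857 / 204.8571, we get b1 = -4.9561.

-4.9561


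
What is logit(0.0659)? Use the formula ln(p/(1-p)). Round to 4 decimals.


1 - p = 0.9341.
p/(1-p) = 0.0705.
logit = ln(0.0705) = -2.6514.

-2.6514


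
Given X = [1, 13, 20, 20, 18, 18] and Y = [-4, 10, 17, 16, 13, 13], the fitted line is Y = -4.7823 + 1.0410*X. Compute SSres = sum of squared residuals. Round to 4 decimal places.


For each point, residual = actual - predicted.
Residuals: [-0.2587, 1.2493, 0.9623, -0.0377, -0.9557, -0.9557].
Sum of squared residuals = 4.3818.

4.3818


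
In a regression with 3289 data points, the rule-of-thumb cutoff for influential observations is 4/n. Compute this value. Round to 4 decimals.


The threshold is 4/n.
4/3289 = 0.0012.

0.0012


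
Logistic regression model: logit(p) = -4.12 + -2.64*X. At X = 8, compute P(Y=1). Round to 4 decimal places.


Compute z = -4.12 + (-2.64)(8) = -25.2400.
exp(-z) = 91536167101.6303.
P = 1/(1 + 91536167101.6303) = 0.0000.

0.0000


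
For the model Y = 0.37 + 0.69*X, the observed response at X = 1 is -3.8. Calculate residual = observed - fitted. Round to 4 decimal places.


Predicted = 0.37 + 0.69 * 1 = 1.0600.
Residual = -3.8 - 1.0600 = -4.8600.

-4.8600


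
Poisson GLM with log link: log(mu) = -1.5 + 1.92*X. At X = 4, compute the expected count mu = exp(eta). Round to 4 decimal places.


eta = -1.5 + 1.92 * 4 = 6.1800.
mu = exp(6.1800) = 482.9920.

482.9920


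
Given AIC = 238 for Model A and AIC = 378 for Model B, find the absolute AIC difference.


Compute |238 - 378| = 140.
Model A has the smaller AIC.

140


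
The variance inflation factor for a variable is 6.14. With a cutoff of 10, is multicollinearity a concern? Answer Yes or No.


Compare VIF = 6.14 to the threshold of 10.
6.14 < 10, so the answer is No.

No


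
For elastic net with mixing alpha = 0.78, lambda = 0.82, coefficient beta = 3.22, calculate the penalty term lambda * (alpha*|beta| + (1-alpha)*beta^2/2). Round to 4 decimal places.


Compute:
L1 = 0.78 * 3.22 = 2.5116.
L2 = 0.22 * 3.22^2 / 2 = 1.1405.
Penalty = 0.82 * (2.5116 + 1.1405) = 2.9947.

2.9947


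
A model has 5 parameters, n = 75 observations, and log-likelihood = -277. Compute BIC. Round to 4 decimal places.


Compute k*ln(n) = 5*ln(75) = 5*4.317488 = 21.587440.
Then -2*loglik = 554.
BIC = 21.587440 + 554 = 575.587440, which rounds to 575.5874.

575.5874


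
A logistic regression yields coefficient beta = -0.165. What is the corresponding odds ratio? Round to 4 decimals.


The odds ratio is computed as:
OR = e^(-0.165) = 0.8479.

0.8479


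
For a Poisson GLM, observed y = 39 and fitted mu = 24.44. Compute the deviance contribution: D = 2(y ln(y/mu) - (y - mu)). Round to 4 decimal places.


Compute y*ln(y/mu) = 39*ln(39/24.44) = 39*0.467341 = 18.226299.
y - mu = 14.56.
D = 2*(18.226299 - (14.56)) = 7.332598, which rounds to 7.3326.

7.3326


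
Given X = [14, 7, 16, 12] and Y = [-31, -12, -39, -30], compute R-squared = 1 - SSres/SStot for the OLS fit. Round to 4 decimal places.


Fit the OLS line: b0 = 7.5866, b1 = -2.9050.
SSres = 12.3464.
SStot = 390.0000.
R^2 = 1 - 12.3464/390.0000 = 0.9683.

0.9683


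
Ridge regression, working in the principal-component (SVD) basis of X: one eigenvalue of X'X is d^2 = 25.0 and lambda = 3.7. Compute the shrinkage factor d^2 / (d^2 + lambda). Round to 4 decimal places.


Denominator = d^2 + lambda = 25.0 + 3.7 = 28.7000.
Shrinkage = 25.0 / 28.7000 = 0.8711.

0.8711


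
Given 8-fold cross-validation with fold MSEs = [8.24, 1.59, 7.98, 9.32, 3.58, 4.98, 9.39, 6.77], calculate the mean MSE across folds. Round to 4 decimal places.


Total MSE across folds = 51.8500.
CV-MSE = 51.8500/8 = 6.4813.

6.4813


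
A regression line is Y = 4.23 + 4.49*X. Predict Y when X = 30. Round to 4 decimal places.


Predicted value:
Y = 4.23 + (4.49)(30) = 4.23 + 134.7000 = 138.9300.

138.9300


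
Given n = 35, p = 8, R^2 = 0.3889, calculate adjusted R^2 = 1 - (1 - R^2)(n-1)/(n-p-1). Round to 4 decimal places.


Adjusted R^2 = 1 - (1 - R^2) * (n-1)/(n-p-1).
(1 - R^2) = 0.6111.
(n-1)/(n-p-1) = 34/26.
(1 - R^2) * (n-1) = 0.6111 * 34 = 20.7774.
Divide by (n-p-1): 20.7774 / 26 = 0.7991.
Adj R^2 = 1 - 0.7991 = 0.2009.

0.2009


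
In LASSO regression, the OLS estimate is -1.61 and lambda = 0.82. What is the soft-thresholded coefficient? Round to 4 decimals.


Check: |-1.61| = 1.61 vs lambda = 0.82.
Since |beta| > lambda, coefficient = sign(beta)*(|beta| - lambda) = -0.7900.
Soft-thresholded coefficient = -0.7900.

-0.7900


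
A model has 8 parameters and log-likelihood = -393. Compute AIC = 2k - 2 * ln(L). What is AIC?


Compute:
2k = 2*8 = 16.
-2*loglik = -2*(-393) = 786.
AIC = 16 + 786 = 802.

802


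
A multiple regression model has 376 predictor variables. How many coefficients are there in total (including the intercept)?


Including the intercept, the model has 376 predictor coefficients + 1 intercept.
Total = 377.

377


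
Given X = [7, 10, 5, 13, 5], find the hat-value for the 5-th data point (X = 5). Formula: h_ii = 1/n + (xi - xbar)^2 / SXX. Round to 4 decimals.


Mean of X: xbar = 8.0000.
SXX = 48.0000.
For X = 5: h = 1/5 + (5 - 8.0000)^2/48.0000 = 0.3875.

0.3875


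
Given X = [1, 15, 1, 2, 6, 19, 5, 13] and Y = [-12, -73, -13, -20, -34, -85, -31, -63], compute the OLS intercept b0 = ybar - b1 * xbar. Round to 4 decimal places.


Compute b1 = -4.0637 from the OLS formula.
With xbar = 7.7500 and ybar = -41.3750, the intercept is:
b0 = -41.3750 - -4.0637 * 7.7500 = -9.8814.

-9.8814


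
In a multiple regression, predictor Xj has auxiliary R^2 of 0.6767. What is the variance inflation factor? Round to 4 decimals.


Denominator: 1 - 0.6767 = 0.3233.
VIF = 1 / 0.3233 = 3.0931.

3.0931


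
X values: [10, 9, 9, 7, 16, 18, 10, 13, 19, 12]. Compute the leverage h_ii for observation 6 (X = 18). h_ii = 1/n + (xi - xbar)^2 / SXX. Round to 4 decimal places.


Mean of X: xbar = 12.3000.
SXX = 152.1000.
For X = 18: h = 1/10 + (18 - 12.3000)^2/152.1000 = 0.3136.

0.3136


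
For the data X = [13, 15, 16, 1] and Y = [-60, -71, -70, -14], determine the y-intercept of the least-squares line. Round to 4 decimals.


The slope is b1 = -3.8705.
Sample means are xbar = 11.2500 and ybar = -53.7500.
Intercept: b0 = -53.7500 - (-3.8705)(11.2500) = -10.2073.

-10.2073


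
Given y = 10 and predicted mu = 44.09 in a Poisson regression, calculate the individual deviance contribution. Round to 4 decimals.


First: ln(10/44.09) = -1.483648.
Then: 10 * -1.483648 = -14.836480.
y - mu = 10 - 44.09 = -34.09.
D = 2(-14.836480 - -34.09) = 38.507040, which rounds to 38.5070.

38.5070


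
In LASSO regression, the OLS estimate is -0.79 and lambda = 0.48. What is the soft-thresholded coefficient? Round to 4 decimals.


|beta_OLS| = 0.79.
lambda = 0.48.
Since |beta| > lambda, coefficient = sign(beta)*(|beta| - lambda) = -0.3100.
Result = -0.3100.

-0.3100


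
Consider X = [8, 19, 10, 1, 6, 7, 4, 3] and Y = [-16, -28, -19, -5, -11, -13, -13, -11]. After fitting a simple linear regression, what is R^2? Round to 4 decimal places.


Fit the OLS line: b0 = -5.8875, b1 = -1.1879.
SSres = 19.8886.
SStot = 324.0000.
R^2 = 1 - 19.8886/324.0000 = 0.9386.

0.9386


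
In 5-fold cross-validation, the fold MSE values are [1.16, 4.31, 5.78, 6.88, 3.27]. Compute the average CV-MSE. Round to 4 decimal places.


Sum of fold MSEs = 21.4000.
Average = 21.4000 / 5 = 4.2800.

4.2800


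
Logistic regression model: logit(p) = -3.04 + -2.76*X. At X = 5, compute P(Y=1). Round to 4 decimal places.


Linear predictor: z = -3.04 + -2.76 * 5 = -16.8400.
P = 1/(1 + exp(16.8400)) = 1/(1 + 20583492.9617) = 0.0000.

0.0000


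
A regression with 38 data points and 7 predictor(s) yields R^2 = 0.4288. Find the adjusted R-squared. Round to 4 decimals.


Using the formula:
(1 - 0.4288) = 0.5712.
Multiply by 37/30: 0.5712 * 37 = 21.1344, then 21.1344 / 30 = 0.7045.
Adj R^2 = 1 - 0.7045 = 0.2955.

0.2955


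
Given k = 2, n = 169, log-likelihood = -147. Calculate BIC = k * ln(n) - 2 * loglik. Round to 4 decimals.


Compute k*ln(n) = 2*ln(169) = 2*5.129899 = 10.259798.
Then -2*loglik = 294.
BIC = 10.259798 + 294 = 304.259798, which rounds to 304.2598.

304.2598


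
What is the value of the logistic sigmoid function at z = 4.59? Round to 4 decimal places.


exp(-4.5900) = 0.0102.
1 + exp(-z) = 1.0102.
sigmoid = 1/1.0102 = 0.9899.

0.9899


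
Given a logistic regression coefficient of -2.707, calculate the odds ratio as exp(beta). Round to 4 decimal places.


Odds ratio = exp(beta) = exp(-2.707).
= 0.0667.

0.0667


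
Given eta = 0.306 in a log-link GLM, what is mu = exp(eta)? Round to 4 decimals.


Apply the inverse link:
mu = e^0.306 = 1.3580.

1.3580


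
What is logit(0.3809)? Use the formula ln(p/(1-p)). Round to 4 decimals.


The odds are p/(1-p) = 0.3809 / 0.6191 = 0.6152.
logit(p) = ln(0.6152) = -0.4857.

-0.4857


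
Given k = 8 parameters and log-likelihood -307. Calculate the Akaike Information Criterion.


AIC = 2k - 2*loglik = 2(8) - 2(-307).
= 16 + 614 = 630.

630


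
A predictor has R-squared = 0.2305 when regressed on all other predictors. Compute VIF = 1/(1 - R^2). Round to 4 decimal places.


VIF = 1 / (1 - 0.2305).
= 1 / 0.7695 = 1.2995.

1.2995


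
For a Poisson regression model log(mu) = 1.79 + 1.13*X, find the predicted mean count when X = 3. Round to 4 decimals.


Compute eta = 1.79 + 1.13 * 3 = 5.1800.
Apply inverse link: mu = e^5.1800 = 177.6828.

177.6828


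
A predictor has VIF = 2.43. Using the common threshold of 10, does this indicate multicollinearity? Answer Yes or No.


The threshold is 10.
VIF = 2.43 is < 10.
Multicollinearity indication: No.

No


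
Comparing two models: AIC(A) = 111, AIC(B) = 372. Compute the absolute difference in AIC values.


Absolute difference = |111 - 372| = 261.
The model with lower AIC (A) is preferred.

261


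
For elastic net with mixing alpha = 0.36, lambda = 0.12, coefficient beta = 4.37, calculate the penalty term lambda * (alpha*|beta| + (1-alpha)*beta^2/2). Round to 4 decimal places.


L1 component = 0.36 * |4.37| = 1.5732.
L2 component = 0.64 * 4.37^2 / 2 = 6.1110.
Penalty = 0.12 * (1.5732 + 6.1110) = 0.12 * 7.6842 = 0.9221.

0.9221


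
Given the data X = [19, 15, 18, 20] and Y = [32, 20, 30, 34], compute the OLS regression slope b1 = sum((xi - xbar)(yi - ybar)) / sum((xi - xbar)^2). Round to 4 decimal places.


First compute the means: xbar = 18.0000, ybar = 29.0000.
Then S_xx = sum((xi - xbar)^2) = 14.0000.
S_xy = sum((xi - xbar)(yi - ybar)) = 40.0000.
b1 = S_xy / S_xx = 40.0000 / 14.0000 = 2.8571.

2.8571


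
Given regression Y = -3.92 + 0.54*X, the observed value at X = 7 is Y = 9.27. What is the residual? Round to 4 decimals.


Predicted = -3.92 + 0.54 * 7 = -0.1400.
Residual = 9.27 - -0.1400 = 9.4100.

9.4100


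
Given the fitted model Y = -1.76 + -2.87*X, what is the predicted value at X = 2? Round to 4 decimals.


Substitute X = 2 into the equation:
Y = -1.76 + -2.87 * 2 = -1.76 + -5.7400 = -7.5000.

-7.5000


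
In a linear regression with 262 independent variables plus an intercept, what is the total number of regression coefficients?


Each predictor gets one coefficient, plus one intercept.
Total parameters = 262 + 1 = 263.

263


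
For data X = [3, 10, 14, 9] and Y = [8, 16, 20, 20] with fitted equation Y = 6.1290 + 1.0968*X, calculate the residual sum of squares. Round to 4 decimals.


Compute predicted values, then residuals = yi - yhat_i.
Residuals: [-1.4194, -1.0970, -1.4842, 3.9998].
SSres = sum(residual^2) = 21.4194.

21.4194


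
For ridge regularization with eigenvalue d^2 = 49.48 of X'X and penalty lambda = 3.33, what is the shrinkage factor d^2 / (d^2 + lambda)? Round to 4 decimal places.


d^2 + lambda = 49.48 + 3.33 = 52.8100.
Shrinkage factor = 49.48/52.8100 = 0.9369.

0.9369


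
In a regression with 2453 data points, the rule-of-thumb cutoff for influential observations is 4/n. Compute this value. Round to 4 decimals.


The threshold is 4/n.
4/2453 = 0.0016.

0.0016


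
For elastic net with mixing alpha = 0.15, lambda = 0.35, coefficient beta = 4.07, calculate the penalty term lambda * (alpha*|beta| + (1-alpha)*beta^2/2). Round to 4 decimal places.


alpha * |beta| = 0.15 * 4.07 = 0.6105.
(1-alpha) * beta^2/2 = 0.85 * 16.5649/2 = 7.0401.
Total = 0.35 * (0.6105 + 7.0401) = 2.6777.

2.6777


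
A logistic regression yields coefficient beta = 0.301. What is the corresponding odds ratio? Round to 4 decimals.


exp(0.301) = 1.3512.
So the odds ratio is 1.3512.

1.3512


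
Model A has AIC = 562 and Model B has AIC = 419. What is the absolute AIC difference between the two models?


Compute |562 - 419| = 143.
Model B has the smaller AIC.

143


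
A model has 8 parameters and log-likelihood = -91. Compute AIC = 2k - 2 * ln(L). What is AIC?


AIC = 2*8 - 2*(-91).
= 16 + 182 = 198.

198


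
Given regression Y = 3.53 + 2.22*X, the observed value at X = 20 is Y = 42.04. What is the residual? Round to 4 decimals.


Fitted value at X = 20 is yhat = 3.53 + 2.22*20 = 47.9300.
Residual = 42.04 - 47.9300 = -5.8900.

-5.8900


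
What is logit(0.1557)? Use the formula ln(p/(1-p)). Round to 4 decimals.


The odds are p/(1-p) = 0.1557 / 0.8443 = 0.1844.
logit(p) = ln(0.1844) = -1.6906.

-1.6906


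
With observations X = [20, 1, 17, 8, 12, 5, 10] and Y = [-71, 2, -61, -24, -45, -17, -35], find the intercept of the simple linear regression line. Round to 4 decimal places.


The slope is b1 = -3.8379.
Sample means are xbar = 10.4286 and ybar = -35.8571.
Intercept: b0 = -35.8571 - (-3.8379)(10.4286) = 4.1665.

4.1665


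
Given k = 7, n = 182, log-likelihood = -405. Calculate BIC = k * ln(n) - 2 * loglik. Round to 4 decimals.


k * ln(n) = 7 * ln(182) = 7 * 5.204007 = 36.428049.
-2 * loglik = -2 * (-405) = 810.
BIC = 36.428049 + 810 = 846.428049, which rounds to 846.4280.

846.4280


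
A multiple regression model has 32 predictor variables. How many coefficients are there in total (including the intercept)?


Including the intercept, the model has 32 predictor coefficients + 1 intercept.
Total = 33.

33


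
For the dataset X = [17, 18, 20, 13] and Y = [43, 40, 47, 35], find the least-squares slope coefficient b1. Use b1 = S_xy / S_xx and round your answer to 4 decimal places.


Calculate xbar = 17.0000, ybar = 41.2500.
S_xx = 26.0000, S_xy = 41.0000.
Using b1 = S_xy / S_xx = 41.0000 / 26.0000, we get b1 = 1.5769.

1.5769


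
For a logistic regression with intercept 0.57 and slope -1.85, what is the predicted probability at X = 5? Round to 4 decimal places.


z = 0.57 + -1.85 * 5 = -8.6800.
Sigmoid: P = 1 / (1 + exp(8.6800)) = 0.0002.

0.0002


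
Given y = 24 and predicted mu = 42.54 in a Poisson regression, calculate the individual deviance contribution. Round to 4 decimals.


y/mu = 24/42.54 = 0.564175 (approx.), and ln(24/42.54) = -0.572391.
y * ln(y/mu) = 24 * -0.572391 = -13.737384.
y - mu = -18.54.
D = 2 * (-13.737384 - -18.54) = 9.605232, which rounds to 9.6052.

9.6052


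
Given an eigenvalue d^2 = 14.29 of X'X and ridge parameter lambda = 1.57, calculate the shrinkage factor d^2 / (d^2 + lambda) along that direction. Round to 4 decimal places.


d^2 + lambda = 14.29 + 1.57 = 15.8600.
Shrinkage factor = 14.29/15.8600 = 0.9010.

0.9010


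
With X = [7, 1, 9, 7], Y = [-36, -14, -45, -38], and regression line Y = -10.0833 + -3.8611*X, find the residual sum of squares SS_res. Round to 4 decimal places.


For each point, residual = actual - predicted.
Residuals: [1.1110, -0.0556, -0.1668, -0.8890].
Sum of squared residuals = 2.0556.

2.0556


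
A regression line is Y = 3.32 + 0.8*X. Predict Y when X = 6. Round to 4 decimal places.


Substitute X = 6 into the equation:
Y = 3.32 + 0.8 * 6 = 3.32 + 4.8000 = 8.1200.

8.1200


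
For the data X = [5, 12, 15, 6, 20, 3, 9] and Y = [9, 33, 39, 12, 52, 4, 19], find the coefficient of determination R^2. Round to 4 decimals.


Fit the OLS line: b0 = -5.1364, b1 = 2.9136.
SSres = 16.3591.
SStot = 1884.0000.
R^2 = 1 - 16.3591/1884.0000 = 0.9913.

0.9913


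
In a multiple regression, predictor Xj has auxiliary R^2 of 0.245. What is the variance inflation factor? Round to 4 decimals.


Denominator: 1 - 0.245 = 0.755.
VIF = 1 / 0.755 = 1.3245.

1.3245


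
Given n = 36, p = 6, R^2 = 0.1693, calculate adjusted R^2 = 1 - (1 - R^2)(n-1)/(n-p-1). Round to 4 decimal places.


Using the formula:
(1 - 0.1693) = 0.8307.
Multiply by 35/29: 0.8307 * 35 = 29.0745, then 29.0745 / 29 = 1.0026.
Adj R^2 = 1 - 1.0026 = -0.0026.

-0.0026


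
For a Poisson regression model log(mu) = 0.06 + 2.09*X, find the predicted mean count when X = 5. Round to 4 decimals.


Linear predictor: eta = 0.06 + (2.09)(5) = 10.5100.
Expected count: mu = exp(10.5100) = 36680.4795.

36680.4795


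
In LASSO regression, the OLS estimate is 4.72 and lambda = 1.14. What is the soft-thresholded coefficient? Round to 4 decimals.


Check: |4.72| = 4.72 vs lambda = 1.14.
Since |beta| > lambda, coefficient = sign(beta)*(|beta| - lambda) = 3.5800.
Soft-thresholded coefficient = 3.5800.

3.5800


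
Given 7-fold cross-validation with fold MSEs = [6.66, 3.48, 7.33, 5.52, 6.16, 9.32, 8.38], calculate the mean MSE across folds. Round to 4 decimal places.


Add all fold MSEs: 46.8500.
Divide by k = 7: 46.8500/7 = 6.6929.

6.6929


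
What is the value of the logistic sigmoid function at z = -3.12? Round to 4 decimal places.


Compute exp(3.1200) = 22.6464.
Sigmoid = 1 / (1 + 22.6464) = 1 / 23.6464 = 0.0423.

0.0423


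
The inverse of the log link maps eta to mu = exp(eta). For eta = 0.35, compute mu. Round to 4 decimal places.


The inverse log link gives:
mu = exp(0.35) = 1.4191.

1.4191


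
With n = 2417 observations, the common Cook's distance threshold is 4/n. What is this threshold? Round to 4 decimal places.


Cook's distance cutoff = 4/n = 4/2417.
= 0.0017.

0.0017


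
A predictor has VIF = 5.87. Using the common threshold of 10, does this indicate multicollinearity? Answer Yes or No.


The threshold is 10.
VIF = 5.87 is < 10.
Multicollinearity indication: No.

No


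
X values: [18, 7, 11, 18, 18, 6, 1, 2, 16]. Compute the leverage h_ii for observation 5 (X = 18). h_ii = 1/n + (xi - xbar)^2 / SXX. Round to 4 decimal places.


Compute xbar = 10.7778 with n = 9 observations.
SXX = 393.5556.
Leverage = 1/9 + (18 - 10.7778)^2/393.5556 = 0.2436.

0.2436


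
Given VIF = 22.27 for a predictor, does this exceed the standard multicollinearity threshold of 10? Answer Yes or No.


Check: VIF = 22.27 vs threshold = 10.
Since 22.27 >= 10, the answer is Yes.

Yes


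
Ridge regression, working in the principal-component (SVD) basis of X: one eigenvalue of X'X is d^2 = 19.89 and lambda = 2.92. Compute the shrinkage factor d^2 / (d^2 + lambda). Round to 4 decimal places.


Denominator = d^2 + lambda = 19.89 + 2.92 = 22.8100.
Shrinkage = 19.89 / 22.8100 = 0.8720.

0.8720


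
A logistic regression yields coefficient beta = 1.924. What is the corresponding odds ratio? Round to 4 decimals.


exp(1.924) = 6.8483.
So the odds ratio is 6.8483.

6.8483


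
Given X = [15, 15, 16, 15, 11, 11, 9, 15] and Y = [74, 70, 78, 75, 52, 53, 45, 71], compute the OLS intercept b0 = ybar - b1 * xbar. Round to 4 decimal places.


First find the slope: b1 = 4.7990.
Means: xbar = 13.3750, ybar = 64.7500.
b0 = ybar - b1 * xbar = 64.7500 - 4.7990 * 13.3750 = 0.5640.

0.5640


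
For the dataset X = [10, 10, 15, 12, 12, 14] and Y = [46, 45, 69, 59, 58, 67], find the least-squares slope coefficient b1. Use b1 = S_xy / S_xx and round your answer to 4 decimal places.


First compute the means: xbar = 12.1667, ybar = 57.3333.
Then S_xx = sum((xi - xbar)^2) = 20.8333.
S_xy = sum((xi - xbar)(yi - ybar)) = 101.6667.
b1 = S_xy / S_xx = 101.6667 / 20.8333 = 4.8800.

4.8800


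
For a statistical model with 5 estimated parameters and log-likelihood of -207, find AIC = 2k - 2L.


AIC = 2*5 - 2*(-207).
= 10 + 414 = 424.

424


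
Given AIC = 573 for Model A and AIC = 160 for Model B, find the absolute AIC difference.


|AIC_A - AIC_B| = |573 - 160| = 413.
Model B is preferred (lower AIC).

413
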